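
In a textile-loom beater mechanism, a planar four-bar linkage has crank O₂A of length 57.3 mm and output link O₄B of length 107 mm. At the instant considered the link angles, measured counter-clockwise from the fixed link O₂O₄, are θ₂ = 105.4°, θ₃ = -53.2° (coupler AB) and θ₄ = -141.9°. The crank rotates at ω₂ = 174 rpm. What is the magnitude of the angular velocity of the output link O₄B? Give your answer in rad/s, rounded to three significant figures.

3.56

ω₂ = 18.22 rad/s (from 174 rpm).
Differentiating the loop-closure r₂e^{iθ₂}+r₃e^{iθ₃}=r₁+r₄e^{iθ₄} gives r₂ω₂e^{iθ₂}+r₃ω₃e^{iθ₃}=r₄ω₄e^{iθ₄}.
Eliminating the other unknown: ω₄ = r₂ω₂ sin(θ₂−θ₃) / [r₄ sin(θ₄−θ₃)].
Numerator sine = +0.36488; denominator sine = -0.99974.
Result = 0.0573·18.22·(+0.36488) / (0.107·(-0.99974)) = -3.5613 rad/s; magnitude 3.5613 rad/s.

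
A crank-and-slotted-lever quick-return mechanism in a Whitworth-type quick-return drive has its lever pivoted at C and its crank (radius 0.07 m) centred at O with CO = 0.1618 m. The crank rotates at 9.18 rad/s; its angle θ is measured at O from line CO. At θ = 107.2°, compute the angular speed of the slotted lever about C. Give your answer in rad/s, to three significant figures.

0.584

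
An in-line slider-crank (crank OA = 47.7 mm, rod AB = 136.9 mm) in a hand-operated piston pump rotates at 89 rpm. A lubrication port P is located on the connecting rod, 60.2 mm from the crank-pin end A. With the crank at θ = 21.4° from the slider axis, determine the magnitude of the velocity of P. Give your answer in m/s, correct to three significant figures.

0.297

ω = 9.32 rad/s.  Crank-pin speed |V_A| = rω = 0.44457 m/s, perpendicular to OA.
Rod angle: sinφ = −(r/L) sinθ ⇒ φ = -7.304°; ω_rod = −rω cosθ/√(L²−r²sin²θ) = -3.0482 rad/s.
V_P = V_A + ω_rod × AP, with AP = 0.0602 m along the rod.
Components: V_Px = −rω sinθ − a·ω_rod·sinφ = -0.18554 m/s;  V_Py = rω cosθ + a·ω_rod·cosφ = +0.2319 m/s.
|V_P| = √(V_Px² + V_Py²) = 0.29699 m/s.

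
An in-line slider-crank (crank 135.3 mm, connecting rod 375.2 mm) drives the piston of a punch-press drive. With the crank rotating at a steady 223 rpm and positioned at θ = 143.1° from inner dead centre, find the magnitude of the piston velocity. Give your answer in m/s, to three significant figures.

1.34

ω = 2π·223/60 = 23.35 rad/s
For an in-line slider-crank, x = r cosθ + √(L² − r² sin²θ), so v = −rω sinθ·[1 + r cosθ/√(L² − r² sin²θ)].
With r = 0.1353 m, L = 0.3752 m, θ = 143.1°: √(L² − r² sin²θ) = 0.3663 m.
v = −0.1353·23.35·0.60042·[1 + 0.1353·-0.79968/0.3663] = -1.3367 m/s.
|v| = 1.3367 m/s.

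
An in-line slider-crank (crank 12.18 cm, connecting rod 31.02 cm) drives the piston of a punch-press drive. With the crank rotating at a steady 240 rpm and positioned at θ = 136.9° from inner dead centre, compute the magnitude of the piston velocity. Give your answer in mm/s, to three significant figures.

ω = 2π·240/60 = 25.13 rad/s
For an in-line slider-crank, x = r cosθ + √(L² − r² sin²θ), so v = −rω sinθ·[1 + r cosθ/√(L² − r² sin²θ)].
With r = 0.1218 m, L = 0.3102 m, θ = 136.9°: √(L² − r² sin²θ) = 0.29883 m.
v = −0.1218·25.13·0.68327·[1 + 0.1218·-0.73016/0.29883] = -1.4691 m/s.
|v| = 1.4691 m/s = 1469.1 mm/s.

1470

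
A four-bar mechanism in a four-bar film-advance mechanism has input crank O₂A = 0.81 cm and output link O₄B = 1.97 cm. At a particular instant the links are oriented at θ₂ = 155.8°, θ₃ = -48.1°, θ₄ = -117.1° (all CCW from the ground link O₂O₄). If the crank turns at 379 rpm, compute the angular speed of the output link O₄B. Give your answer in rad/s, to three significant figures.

7.08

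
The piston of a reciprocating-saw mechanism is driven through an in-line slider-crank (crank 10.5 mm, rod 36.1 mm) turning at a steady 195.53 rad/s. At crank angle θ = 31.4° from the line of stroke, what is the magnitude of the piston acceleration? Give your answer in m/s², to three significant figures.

399

ω = 195.5 rad/s
x(θ) = r cosθ + √(L² − r² sin²θ); with ω constant, a = ω²·d²x/dθ².
d²x/dθ² = −r cosθ − r²(cos2θ)/√u − r⁴ sin²2θ/(4u^{3/2}),  u = L² − r² sin²θ = 0.00127328 m².
Substituting r = 0.0105 m, L = 0.0361 m, θ = 31.4°: d²x/dθ² = -0.010427 m.
a = ω²·d²x/dθ² = (195.5)²·(-0.010427) = -398.66 m/s²;  |a| = 398.66 m/s².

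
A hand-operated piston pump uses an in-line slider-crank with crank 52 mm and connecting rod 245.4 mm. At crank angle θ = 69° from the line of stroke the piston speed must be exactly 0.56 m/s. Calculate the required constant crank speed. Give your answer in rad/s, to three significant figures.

10.7

For an in-line slider-crank, |v_piston| = rω|sinθ|·[1 + r cosθ/√(L² − r² sin²θ)].
With r = 0.052 m, L = 0.2454 m, θ = 69°: the bracketed kinematic factor |dx/dθ| = 0.052307 m.
ω = v/|dx/dθ| = 0.56/0.052307 = 10.706 rad/s.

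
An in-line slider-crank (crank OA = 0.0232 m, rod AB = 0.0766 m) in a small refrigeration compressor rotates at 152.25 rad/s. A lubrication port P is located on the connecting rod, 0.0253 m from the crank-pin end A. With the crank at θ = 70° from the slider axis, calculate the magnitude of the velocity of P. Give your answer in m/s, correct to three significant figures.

3.53

ω = 152.2 rad/s.  Crank-pin speed |V_A| = rω = 3.5322 m/s, perpendicular to OA.
Rod angle: sinφ = −(r/L) sinθ ⇒ φ = -16.535°; ω_rod = −rω cosθ/√(L²−r²sin²θ) = -16.452 rad/s.
V_P = V_A + ω_rod × AP, with AP = 0.0253 m along the rod.
Components: V_Px = −rω sinθ − a·ω_rod·sinφ = -3.4376 m/s;  V_Py = rω cosθ + a·ω_rod·cosφ = +0.80907 m/s.
|V_P| = √(V_Px² + V_Py²) = 3.5316 m/s.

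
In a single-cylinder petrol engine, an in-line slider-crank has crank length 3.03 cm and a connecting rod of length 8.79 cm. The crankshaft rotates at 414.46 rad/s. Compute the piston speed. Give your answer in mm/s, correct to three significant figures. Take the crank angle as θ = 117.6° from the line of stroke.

ω = 414.5 rad/s
For an in-line slider-crank, x = r cosθ + √(L² − r² sin²θ), so v = −rω sinθ·[1 + r cosθ/√(L² − r² sin²θ)].
With r = 0.0303 m, L = 0.0879 m, θ = 117.6°: √(L² − r² sin²θ) = 0.083698 m.
v = −0.0303·414.5·0.88620·[1 + 0.0303·-0.46330/0.083698] = -9.2625 m/s.
|v| = 9.2625 m/s = 9262.5 mm/s.

9260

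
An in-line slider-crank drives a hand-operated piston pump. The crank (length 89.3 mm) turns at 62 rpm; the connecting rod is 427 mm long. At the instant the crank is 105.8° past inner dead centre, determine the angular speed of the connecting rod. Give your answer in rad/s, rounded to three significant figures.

ω = 6.493 rad/s (converted from 62 rpm).
The rod makes angle φ with the slider axis where L sinφ = r sinθ; differentiating, L cosφ·φ̇ = r ω cosθ.
L cosφ = √(L² − r² sin²θ) = 0.41827 m.
|ω_rod| = r ω |cosθ| / √(L² − r² sin²θ) = 0.0893·6.493·0.27228/0.41827 = 0.37743 rad/s.

0.377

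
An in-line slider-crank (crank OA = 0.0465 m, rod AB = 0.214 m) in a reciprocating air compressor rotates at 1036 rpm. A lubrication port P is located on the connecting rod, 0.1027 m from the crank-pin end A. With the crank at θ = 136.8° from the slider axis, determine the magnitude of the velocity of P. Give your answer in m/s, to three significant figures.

3.72

ω = 108.5 rad/s.  Crank-pin speed |V_A| = rω = 5.0448 m/s, perpendicular to OA.
Rod angle: sinφ = −(r/L) sinθ ⇒ φ = -8.554°; ω_rod = −rω cosθ/√(L²−r²sin²θ) = +17.378 rad/s.
V_P = V_A + ω_rod × AP, with AP = 0.1027 m along the rod.
Components: V_Px = −rω sinθ − a·ω_rod·sinφ = -3.1879 m/s;  V_Py = rω cosθ + a·ω_rod·cosφ = -1.9126 m/s.
|V_P| = √(V_Px² + V_Py²) = 3.7177 m/s.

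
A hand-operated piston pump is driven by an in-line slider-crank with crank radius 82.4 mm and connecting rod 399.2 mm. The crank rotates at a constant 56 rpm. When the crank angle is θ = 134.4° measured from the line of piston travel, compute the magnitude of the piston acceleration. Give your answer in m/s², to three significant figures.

1.99

ω = 2π·56/60 = 5.864 rad/s
x(θ) = r cosθ + √(L² − r² sin²θ); with ω constant, a = ω²·d²x/dθ².
d²x/dθ² = −r cosθ − r²(cos2θ)/√u − r⁴ sin²2θ/(4u^{3/2}),  u = L² − r² sin²θ = 0.155895 m².
Substituting r = 0.0824 m, L = 0.3992 m, θ = 134.4°: d²x/dθ² = +0.057825 m.
a = ω²·d²x/dθ² = (5.864)²·(+0.057825) = +1.9886 m/s²;  |a| = 1.9886 m/s².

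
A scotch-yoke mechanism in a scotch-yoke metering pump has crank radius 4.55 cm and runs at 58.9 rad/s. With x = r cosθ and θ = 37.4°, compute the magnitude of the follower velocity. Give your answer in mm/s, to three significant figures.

1630

ω = 58.9 rad/s
x = r cosθ ⇒ ẋ = −rω sinθ.
|v| = rω|sinθ| = 0.0455·58.9·|sin 37.4°| = 1.6277 m/s = 1627.7 mm/s.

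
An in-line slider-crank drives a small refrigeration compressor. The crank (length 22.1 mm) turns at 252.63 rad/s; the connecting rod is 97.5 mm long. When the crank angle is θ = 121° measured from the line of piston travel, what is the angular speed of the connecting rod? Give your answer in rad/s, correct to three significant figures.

ω = 252.6 rad/s
The rod makes angle φ with the slider axis where L sinφ = r sinθ; differentiating, L cosφ·φ̇ = r ω cosθ.
L cosφ = √(L² − r² sin²θ) = 0.095642 m.
|ω_rod| = r ω |cosθ| / √(L² − r² sin²θ) = 0.0221·252.6·0.51504/0.095642 = 30.065 rad/s.

30.1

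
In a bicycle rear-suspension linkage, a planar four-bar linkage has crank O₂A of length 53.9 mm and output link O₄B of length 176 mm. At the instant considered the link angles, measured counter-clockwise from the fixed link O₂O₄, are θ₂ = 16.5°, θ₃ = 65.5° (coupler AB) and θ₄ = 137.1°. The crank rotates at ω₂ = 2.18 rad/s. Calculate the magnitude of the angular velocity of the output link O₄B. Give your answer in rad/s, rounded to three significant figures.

0.531

ω₂ = 2.18 rad/s
Differentiating the loop-closure r₂e^{iθ₂}+r₃e^{iθ₃}=r₁+r₄e^{iθ₄} gives r₂ω₂e^{iθ₂}+r₃ω₃e^{iθ₃}=r₄ω₄e^{iθ₄}.
Eliminating the other unknown: ω₄ = r₂ω₂ sin(θ₂−θ₃) / [r₄ sin(θ₄−θ₃)].
Numerator sine = -0.75471; denominator sine = +0.94888.
Result = 0.0539·2.18·(-0.75471) / (0.176·(+0.94888)) = -0.53101 rad/s; magnitude 0.53101 rad/s.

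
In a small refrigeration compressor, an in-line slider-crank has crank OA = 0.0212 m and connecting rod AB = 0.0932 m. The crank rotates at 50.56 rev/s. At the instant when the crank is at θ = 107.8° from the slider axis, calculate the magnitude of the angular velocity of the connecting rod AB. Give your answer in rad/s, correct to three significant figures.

ω = 317.7 rad/s (converted from 50.56 rev/s).
The rod makes angle φ with the slider axis where L sinφ = r sinθ; differentiating, L cosφ·φ̇ = r ω cosθ.
L cosφ = √(L² − r² sin²θ) = 0.090988 m.
|ω_rod| = r ω |cosθ| / √(L² − r² sin²θ) = 0.0212·317.7·0.30570/0.090988 = 22.627 rad/s.

22.6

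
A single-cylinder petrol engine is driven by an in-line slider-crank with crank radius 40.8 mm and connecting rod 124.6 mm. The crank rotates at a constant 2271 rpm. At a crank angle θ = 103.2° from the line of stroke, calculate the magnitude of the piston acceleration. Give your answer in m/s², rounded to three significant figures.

1240

ω = 2π·2271/60 = 237.8 rad/s
x(θ) = r cosθ + √(L² − r² sin²θ); with ω constant, a = ω²·d²x/dθ².
d²x/dθ² = −r cosθ − r²(cos2θ)/√u − r⁴ sin²2θ/(4u^{3/2}),  u = L² − r² sin²θ = 0.0139473 m².
Substituting r = 0.0408 m, L = 0.1246 m, θ = 103.2°: d²x/dθ² = +0.021859 m.
a = ω²·d²x/dθ² = (237.8)²·(+0.021859) = +1236.3 m/s²;  |a| = 1236.3 m/s².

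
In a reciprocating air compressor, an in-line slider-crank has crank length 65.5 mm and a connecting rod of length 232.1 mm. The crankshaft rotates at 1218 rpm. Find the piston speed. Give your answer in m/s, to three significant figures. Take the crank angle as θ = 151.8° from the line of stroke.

ω = 2π·1218/60 = 127.5 rad/s
For an in-line slider-crank, x = r cosθ + √(L² − r² sin²θ), so v = −rω sinθ·[1 + r cosθ/√(L² − r² sin²θ)].
With r = 0.0655 m, L = 0.2321 m, θ = 151.8°: √(L² − r² sin²θ) = 0.23003 m.
v = −0.0655·127.5·0.47255·[1 + 0.0655·-0.88130/0.23003] = -2.9572 m/s.
|v| = 2.9572 m/s.

2.96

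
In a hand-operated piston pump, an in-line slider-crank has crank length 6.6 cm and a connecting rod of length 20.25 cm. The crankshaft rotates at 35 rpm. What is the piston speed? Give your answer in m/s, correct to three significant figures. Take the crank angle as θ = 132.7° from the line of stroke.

0.137

ω = 2π·35/60 = 3.665 rad/s
For an in-line slider-crank, x = r cosθ + √(L² − r² sin²θ), so v = −rω sinθ·[1 + r cosθ/√(L² − r² sin²θ)].
With r = 0.066 m, L = 0.2025 m, θ = 132.7°: √(L² − r² sin²θ) = 0.19661 m.
v = −0.066·3.665·0.73491·[1 + 0.066·-0.67816/0.19661] = -0.13731 m/s.
|v| = 0.13731 m/s.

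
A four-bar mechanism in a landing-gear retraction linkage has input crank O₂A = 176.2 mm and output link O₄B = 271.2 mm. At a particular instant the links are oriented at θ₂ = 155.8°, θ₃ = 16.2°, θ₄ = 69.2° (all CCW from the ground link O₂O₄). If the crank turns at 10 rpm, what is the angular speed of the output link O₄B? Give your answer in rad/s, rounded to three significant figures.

ω₂ = 1.047 rad/s (from 10 rpm).
Differentiating the loop-closure r₂e^{iθ₂}+r₃e^{iθ₃}=r₁+r₄e^{iθ₄} gives r₂ω₂e^{iθ₂}+r₃ω₃e^{iθ₃}=r₄ω₄e^{iθ₄}.
Eliminating the other unknown: ω₄ = r₂ω₂ sin(θ₂−θ₃) / [r₄ sin(θ₄−θ₃)].
Numerator sine = +0.64812; denominator sine = +0.79864.
Result = 0.1762·1.047·(+0.64812) / (0.2712·(+0.79864)) = +0.55214 rad/s; magnitude 0.55214 rad/s.

0.552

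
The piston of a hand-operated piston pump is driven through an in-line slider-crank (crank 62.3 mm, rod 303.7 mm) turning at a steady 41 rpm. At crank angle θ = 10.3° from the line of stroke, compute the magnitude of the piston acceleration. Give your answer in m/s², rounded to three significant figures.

1.35

ω = 2π·41/60 = 4.294 rad/s
x(θ) = r cosθ + √(L² − r² sin²θ); with ω constant, a = ω²·d²x/dθ².
d²x/dθ² = −r cosθ − r²(cos2θ)/√u − r⁴ sin²2θ/(4u^{3/2}),  u = L² − r² sin²θ = 0.0921096 m².
Substituting r = 0.0623 m, L = 0.3037 m, θ = 10.3°: d²x/dθ² = -0.073284 m.
a = ω²·d²x/dθ² = (4.294)²·(-0.073284) = -1.3509 m/s²;  |a| = 1.3509 m/s².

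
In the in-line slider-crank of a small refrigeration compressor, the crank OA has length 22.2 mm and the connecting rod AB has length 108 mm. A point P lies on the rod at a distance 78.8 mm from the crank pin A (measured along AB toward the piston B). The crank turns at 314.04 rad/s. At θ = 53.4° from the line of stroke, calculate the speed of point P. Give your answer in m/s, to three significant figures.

ω = 314 rad/s.  Crank-pin speed |V_A| = rω = 6.9717 m/s, perpendicular to OA.
Rod angle: sinφ = −(r/L) sinθ ⇒ φ = -9.499°; ω_rod = −rω cosθ/√(L²−r²sin²θ) = -39.023 rad/s.
V_P = V_A + ω_rod × AP, with AP = 0.0788 m along the rod.
Components: V_Px = −rω sinθ − a·ω_rod·sinφ = -6.1044 m/s;  V_Py = rω cosθ + a·ω_rod·cosφ = +1.1238 m/s.
|V_P| = √(V_Px² + V_Py²) = 6.207 m/s.

6.21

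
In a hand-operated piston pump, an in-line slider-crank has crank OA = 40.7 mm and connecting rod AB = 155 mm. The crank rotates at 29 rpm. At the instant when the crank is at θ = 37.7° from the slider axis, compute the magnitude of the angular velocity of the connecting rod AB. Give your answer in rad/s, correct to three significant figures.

ω = 3.037 rad/s (converted from 29 rpm).
The rod makes angle φ with the slider axis where L sinφ = r sinθ; differentiating, L cosφ·φ̇ = r ω cosθ.
L cosφ = √(L² − r² sin²θ) = 0.15299 m.
|ω_rod| = r ω |cosθ| / √(L² − r² sin²θ) = 0.0407·3.037·0.79122/0.15299 = 0.63924 rad/s.

0.639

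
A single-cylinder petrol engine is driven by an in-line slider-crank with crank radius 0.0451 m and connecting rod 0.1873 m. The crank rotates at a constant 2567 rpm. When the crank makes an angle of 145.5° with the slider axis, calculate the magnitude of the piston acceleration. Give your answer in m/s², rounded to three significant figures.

ω = 2π·2567/60 = 268.8 rad/s
x(θ) = r cosθ + √(L² − r² sin²θ); with ω constant, a = ω²·d²x/dθ².
d²x/dθ² = −r cosθ − r²(cos2θ)/√u − r⁴ sin²2θ/(4u^{3/2}),  u = L² − r² sin²θ = 0.0344287 m².
Substituting r = 0.0451 m, L = 0.1873 m, θ = 145.5°: d²x/dθ² = +0.033099 m.
a = ω²·d²x/dθ² = (268.8)²·(+0.033099) = +2391.8 m/s²;  |a| = 2391.8 m/s².

2390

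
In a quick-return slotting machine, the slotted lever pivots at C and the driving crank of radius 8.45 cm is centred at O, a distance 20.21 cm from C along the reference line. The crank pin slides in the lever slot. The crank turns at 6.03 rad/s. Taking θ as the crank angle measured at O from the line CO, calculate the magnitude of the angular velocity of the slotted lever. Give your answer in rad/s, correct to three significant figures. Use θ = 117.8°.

ω = 6.03 rad/s
Crank pin A relative to C: A = (d + r cosθ, r sinθ); lever angle φ = atan2(r sinθ, d + r cosθ).
Differentiating tanφ: φ̇ = rω(d cosθ + r)/(d² + r² + 2dr cosθ).
d² + r² + 2dr cosθ = |CA|² = 0.0320553 m²;  d cosθ + r = -0.0097567 m.
|ω_lever| = |0.0845·6.03·-0.0097567| / 0.0320553 = 0.15509 rad/s.

0.155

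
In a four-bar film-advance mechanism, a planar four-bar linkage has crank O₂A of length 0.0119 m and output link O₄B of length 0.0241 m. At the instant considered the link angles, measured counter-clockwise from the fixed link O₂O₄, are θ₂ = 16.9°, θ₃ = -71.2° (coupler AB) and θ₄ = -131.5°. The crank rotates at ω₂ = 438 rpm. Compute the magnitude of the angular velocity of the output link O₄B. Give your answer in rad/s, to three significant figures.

26.1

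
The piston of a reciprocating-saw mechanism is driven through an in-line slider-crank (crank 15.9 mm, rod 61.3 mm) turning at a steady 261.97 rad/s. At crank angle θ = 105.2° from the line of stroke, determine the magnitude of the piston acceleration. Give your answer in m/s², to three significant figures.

537

ω = 262 rad/s
x(θ) = r cosθ + √(L² − r² sin²θ); with ω constant, a = ω²·d²x/dθ².
d²x/dθ² = −r cosθ − r²(cos2θ)/√u − r⁴ sin²2θ/(4u^{3/2}),  u = L² − r² sin²θ = 0.00352226 m².
Substituting r = 0.0159 m, L = 0.0613 m, θ = 105.2°: d²x/dθ² = +0.0078233 m.
a = ω²·d²x/dθ² = (262)²·(+0.0078233) = +536.9 m/s²;  |a| = 536.9 m/s².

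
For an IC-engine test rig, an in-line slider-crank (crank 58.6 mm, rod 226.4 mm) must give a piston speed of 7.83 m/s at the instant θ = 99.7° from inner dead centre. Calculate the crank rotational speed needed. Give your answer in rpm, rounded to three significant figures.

1360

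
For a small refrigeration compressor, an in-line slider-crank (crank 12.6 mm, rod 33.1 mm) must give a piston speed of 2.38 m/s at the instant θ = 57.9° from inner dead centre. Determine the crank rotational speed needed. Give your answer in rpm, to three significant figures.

For an in-line slider-crank, |v_piston| = rω|sinθ|·[1 + r cosθ/√(L² − r² sin²θ)].
With r = 0.0126 m, L = 0.0331 m, θ = 57.9°: the bracketed kinematic factor |dx/dθ| = 0.012955 m.
ω = v/|dx/dθ| = 2.38/0.012955 = 183.72 rad/s.
N = 60ω/(2π) = 1754.4 rpm.

1750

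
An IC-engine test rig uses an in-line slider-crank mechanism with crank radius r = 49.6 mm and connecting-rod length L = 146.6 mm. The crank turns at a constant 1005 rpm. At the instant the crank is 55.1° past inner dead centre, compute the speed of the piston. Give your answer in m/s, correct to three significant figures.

ω = 2π·1005/60 = 105.2 rad/s
For an in-line slider-crank, x = r cosθ + √(L² − r² sin²θ), so v = −rω sinθ·[1 + r cosθ/√(L² − r² sin²θ)].
With r = 0.0496 m, L = 0.1466 m, θ = 55.1°: √(L² − r² sin²θ) = 0.14084 m.
v = −0.0496·105.2·0.82015·[1 + 0.0496·0.57215/0.14084] = -5.1439 m/s.
|v| = 5.1439 m/s.

5.14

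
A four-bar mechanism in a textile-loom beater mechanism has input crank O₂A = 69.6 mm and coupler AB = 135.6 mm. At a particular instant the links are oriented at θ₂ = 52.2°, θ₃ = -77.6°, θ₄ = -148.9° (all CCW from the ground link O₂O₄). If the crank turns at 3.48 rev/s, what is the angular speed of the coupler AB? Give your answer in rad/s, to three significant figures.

ω₂ = 21.87 rad/s (from 3.48 rev/s).
Differentiating the loop-closure r₂e^{iθ₂}+r₃e^{iθ₃}=r₁+r₄e^{iθ₄} gives r₂ω₂e^{iθ₂}+r₃ω₃e^{iθ₃}=r₄ω₄e^{iθ₄}.
Eliminating the other unknown: ω₃ = r₂ω₂ sin(θ₄−θ₂) / [r₃ sin(θ₃−θ₄)].
Numerator sine = +0.36000; denominator sine = +0.94721.
Result = 0.0696·21.87·(+0.36000) / (0.1356·(+0.94721)) = +4.2654 rad/s; magnitude 4.2654 rad/s.

4.27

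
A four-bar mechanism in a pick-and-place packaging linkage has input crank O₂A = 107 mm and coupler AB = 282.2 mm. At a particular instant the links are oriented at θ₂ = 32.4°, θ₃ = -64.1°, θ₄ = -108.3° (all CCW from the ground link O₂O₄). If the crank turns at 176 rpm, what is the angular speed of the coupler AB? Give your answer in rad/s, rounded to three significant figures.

6.35

ω₂ = 18.43 rad/s (from 176 rpm).
Differentiating the loop-closure r₂e^{iθ₂}+r₃e^{iθ₃}=r₁+r₄e^{iθ₄} gives r₂ω₂e^{iθ₂}+r₃ω₃e^{iθ₃}=r₄ω₄e^{iθ₄}.
Eliminating the other unknown: ω₃ = r₂ω₂ sin(θ₄−θ₂) / [r₃ sin(θ₃−θ₄)].
Numerator sine = -0.63338; denominator sine = +0.69717.
Result = 0.107·18.43·(-0.63338) / (0.2822·(+0.69717)) = -6.3489 rad/s; magnitude 6.3489 rad/s.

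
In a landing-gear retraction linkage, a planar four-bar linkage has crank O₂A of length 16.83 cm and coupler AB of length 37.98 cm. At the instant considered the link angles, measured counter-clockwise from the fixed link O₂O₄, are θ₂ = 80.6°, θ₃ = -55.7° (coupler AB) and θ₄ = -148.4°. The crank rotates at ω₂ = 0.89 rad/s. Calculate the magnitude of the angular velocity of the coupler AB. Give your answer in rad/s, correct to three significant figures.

ω₂ = 0.89 rad/s
Differentiating the loop-closure r₂e^{iθ₂}+r₃e^{iθ₃}=r₁+r₄e^{iθ₄} gives r₂ω₂e^{iθ₂}+r₃ω₃e^{iθ₃}=r₄ω₄e^{iθ₄}.
Eliminating the other unknown: ω₃ = r₂ω₂ sin(θ₄−θ₂) / [r₃ sin(θ₃−θ₄)].
Numerator sine = +0.75471; denominator sine = +0.99889.
Result = 0.1683·0.89·(+0.75471) / (0.3798·(+0.99889)) = +0.29798 rad/s; magnitude 0.29798 rad/s.

0.298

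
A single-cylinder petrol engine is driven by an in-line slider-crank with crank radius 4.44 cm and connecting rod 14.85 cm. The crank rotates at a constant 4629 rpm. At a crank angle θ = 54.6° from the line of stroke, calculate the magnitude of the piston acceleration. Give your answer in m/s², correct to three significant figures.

ω = 2π·4629/60 = 484.7 rad/s
x(θ) = r cosθ + √(L² − r² sin²θ); with ω constant, a = ω²·d²x/dθ².
d²x/dθ² = −r cosθ − r²(cos2θ)/√u − r⁴ sin²2θ/(4u^{3/2}),  u = L² − r² sin²θ = 0.0207424 m².
Substituting r = 0.0444 m, L = 0.1485 m, θ = 54.6°: d²x/dθ² = -0.021509 m.
a = ω²·d²x/dθ² = (484.7)²·(-0.021509) = -5054.1 m/s²;  |a| = 5054.1 m/s².

5050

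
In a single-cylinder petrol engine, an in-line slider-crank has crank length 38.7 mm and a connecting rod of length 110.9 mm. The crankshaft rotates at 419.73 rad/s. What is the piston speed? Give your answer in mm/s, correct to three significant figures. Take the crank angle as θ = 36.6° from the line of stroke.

ω = 419.7 rad/s
For an in-line slider-crank, x = r cosθ + √(L² − r² sin²θ), so v = −rω sinθ·[1 + r cosθ/√(L² − r² sin²θ)].
With r = 0.0387 m, L = 0.1109 m, θ = 36.6°: √(L² − r² sin²θ) = 0.10847 m.
v = −0.0387·419.7·0.59622·[1 + 0.0387·0.80282/0.10847] = -12.459 m/s.
|v| = 12.459 m/s = 12459 mm/s.

12500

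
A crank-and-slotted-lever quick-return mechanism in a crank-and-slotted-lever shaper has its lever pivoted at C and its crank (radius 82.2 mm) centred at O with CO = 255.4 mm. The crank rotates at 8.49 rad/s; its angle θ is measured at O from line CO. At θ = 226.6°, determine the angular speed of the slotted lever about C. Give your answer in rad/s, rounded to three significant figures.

1.51

ω = 8.49 rad/s
Crank pin A relative to C: A = (d + r cosθ, r sinθ); lever angle φ = atan2(r sinθ, d + r cosθ).
Differentiating tanφ: φ̇ = rω(d cosθ + r)/(d² + r² + 2dr cosθ).
d² + r² + 2dr cosθ = |CA|² = 0.0431367 m²;  d cosθ + r = -0.093282 m.
|ω_lever| = |0.0822·8.49·-0.093282| / 0.0431367 = 1.5091 rad/s.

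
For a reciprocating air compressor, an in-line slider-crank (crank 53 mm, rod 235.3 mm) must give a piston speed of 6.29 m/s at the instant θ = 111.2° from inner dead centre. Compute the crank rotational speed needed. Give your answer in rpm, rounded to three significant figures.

1330

For an in-line slider-crank, |v_piston| = rω|sinθ|·[1 + r cosθ/√(L² − r² sin²θ)].
With r = 0.053 m, L = 0.2353 m, θ = 111.2°: the bracketed kinematic factor |dx/dθ| = 0.045296 m.
ω = v/|dx/dθ| = 6.29/0.045296 = 138.86 rad/s.
N = 60ω/(2π) = 1326 rpm.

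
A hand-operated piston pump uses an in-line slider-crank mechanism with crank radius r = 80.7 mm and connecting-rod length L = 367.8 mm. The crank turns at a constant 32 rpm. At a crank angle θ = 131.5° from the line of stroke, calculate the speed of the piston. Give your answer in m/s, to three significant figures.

0.173

ω = 2π·32/60 = 3.351 rad/s
For an in-line slider-crank, x = r cosθ + √(L² − r² sin²θ), so v = −rω sinθ·[1 + r cosθ/√(L² − r² sin²θ)].
With r = 0.0807 m, L = 0.3678 m, θ = 131.5°: √(L² − r² sin²θ) = 0.3628 m.
v = −0.0807·3.351·0.74896·[1 + 0.0807·-0.66262/0.3628] = -0.17269 m/s.
|v| = 0.17269 m/s.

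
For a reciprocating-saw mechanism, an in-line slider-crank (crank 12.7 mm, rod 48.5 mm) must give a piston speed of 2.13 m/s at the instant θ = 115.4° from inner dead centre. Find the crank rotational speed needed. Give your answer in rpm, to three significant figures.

2000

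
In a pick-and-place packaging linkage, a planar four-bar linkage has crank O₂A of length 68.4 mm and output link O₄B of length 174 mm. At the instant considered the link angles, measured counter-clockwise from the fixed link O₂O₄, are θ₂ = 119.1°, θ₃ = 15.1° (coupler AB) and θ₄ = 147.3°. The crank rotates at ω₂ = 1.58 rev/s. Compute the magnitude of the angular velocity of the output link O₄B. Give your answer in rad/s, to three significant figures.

5.11

ω₂ = 9.927 rad/s (from 1.58 rev/s).
Differentiating the loop-closure r₂e^{iθ₂}+r₃e^{iθ₃}=r₁+r₄e^{iθ₄} gives r₂ω₂e^{iθ₂}+r₃ω₃e^{iθ₃}=r₄ω₄e^{iθ₄}.
Eliminating the other unknown: ω₄ = r₂ω₂ sin(θ₂−θ₃) / [r₄ sin(θ₄−θ₃)].
Numerator sine = +0.97030; denominator sine = +0.74080.
Result = 0.0684·9.927·(+0.97030) / (0.174·(+0.74080)) = +5.1115 rad/s; magnitude 5.1115 rad/s.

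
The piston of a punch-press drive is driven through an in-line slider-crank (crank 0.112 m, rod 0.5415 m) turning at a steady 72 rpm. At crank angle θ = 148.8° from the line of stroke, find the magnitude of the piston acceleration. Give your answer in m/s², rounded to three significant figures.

ω = 2π·72/60 = 7.54 rad/s
x(θ) = r cosθ + √(L² − r² sin²θ); with ω constant, a = ω²·d²x/dθ².
d²x/dθ² = −r cosθ − r²(cos2θ)/√u − r⁴ sin²2θ/(4u^{3/2}),  u = L² − r² sin²θ = 0.289856 m².
Substituting r = 0.112 m, L = 0.5415 m, θ = 148.8°: d²x/dθ² = +0.084808 m.
a = ω²·d²x/dθ² = (7.54)²·(+0.084808) = +4.8213 m/s²;  |a| = 4.8213 m/s².

4.82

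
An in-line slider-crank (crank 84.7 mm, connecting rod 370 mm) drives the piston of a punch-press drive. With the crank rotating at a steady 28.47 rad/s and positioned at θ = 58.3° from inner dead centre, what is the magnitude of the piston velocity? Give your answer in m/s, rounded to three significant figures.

ω = 28.47 rad/s
For an in-line slider-crank, x = r cosθ + √(L² − r² sin²θ), so v = −rω sinθ·[1 + r cosθ/√(L² − r² sin²θ)].
With r = 0.0847 m, L = 0.37 m, θ = 58.3°: √(L² − r² sin²θ) = 0.36291 m.
v = −0.0847·28.47·0.85081·[1 + 0.0847·0.52547/0.36291] = -2.3033 m/s.
|v| = 2.3033 m/s.

2.30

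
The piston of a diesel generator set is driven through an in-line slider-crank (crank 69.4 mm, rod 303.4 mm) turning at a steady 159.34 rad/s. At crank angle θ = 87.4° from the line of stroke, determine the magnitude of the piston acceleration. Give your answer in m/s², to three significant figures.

ω = 159.3 rad/s
x(θ) = r cosθ + √(L² − r² sin²θ); with ω constant, a = ω²·d²x/dθ².
d²x/dθ² = −r cosθ − r²(cos2θ)/√u − r⁴ sin²2θ/(4u^{3/2}),  u = L² − r² sin²θ = 0.0872451 m².
Substituting r = 0.0694 m, L = 0.3034 m, θ = 87.4°: d²x/dθ² = +0.013089 m.
a = ω²·d²x/dθ² = (159.3)²·(+0.013089) = +332.32 m/s²;  |a| = 332.32 m/s².

332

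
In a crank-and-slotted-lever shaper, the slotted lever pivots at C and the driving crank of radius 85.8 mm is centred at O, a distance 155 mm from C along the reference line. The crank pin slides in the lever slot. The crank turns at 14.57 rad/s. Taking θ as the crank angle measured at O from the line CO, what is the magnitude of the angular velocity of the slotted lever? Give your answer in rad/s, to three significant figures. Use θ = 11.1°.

5.17

ω = 14.57 rad/s
Crank pin A relative to C: A = (d + r cosθ, r sinθ); lever angle φ = atan2(r sinθ, d + r cosθ).
Differentiating tanφ: φ̇ = rω(d cosθ + r)/(d² + r² + 2dr cosθ).
d² + r² + 2dr cosθ = |CA|² = 0.0574871 m²;  d cosθ + r = +0.2379 m.
|ω_lever| = |0.0858·14.57·+0.2379| / 0.0574871 = 5.1733 rad/s.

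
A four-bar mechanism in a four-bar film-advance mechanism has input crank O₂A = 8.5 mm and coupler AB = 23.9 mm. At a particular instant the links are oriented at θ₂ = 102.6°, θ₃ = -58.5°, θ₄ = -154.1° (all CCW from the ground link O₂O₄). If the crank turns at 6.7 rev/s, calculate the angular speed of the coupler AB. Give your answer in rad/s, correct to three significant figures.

14.6

ω₂ = 42.1 rad/s (from 6.7 rev/s).
Differentiating the loop-closure r₂e^{iθ₂}+r₃e^{iθ₃}=r₁+r₄e^{iθ₄} gives r₂ω₂e^{iθ₂}+r₃ω₃e^{iθ₃}=r₄ω₄e^{iθ₄}.
Eliminating the other unknown: ω₃ = r₂ω₂ sin(θ₄−θ₂) / [r₃ sin(θ₃−θ₄)].
Numerator sine = +0.97318; denominator sine = +0.99523.
Result = 0.0085·42.1·(+0.97318) / (0.0239·(+0.99523)) = +14.64 rad/s; magnitude 14.64 rad/s.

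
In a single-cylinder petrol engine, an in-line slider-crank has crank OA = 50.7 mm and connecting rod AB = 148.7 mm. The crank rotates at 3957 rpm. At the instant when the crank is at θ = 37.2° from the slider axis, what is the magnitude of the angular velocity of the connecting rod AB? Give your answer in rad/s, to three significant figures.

115

ω = 414.4 rad/s (converted from 3957 rpm).
The rod makes angle φ with the slider axis where L sinφ = r sinθ; differentiating, L cosφ·φ̇ = r ω cosθ.
L cosφ = √(L² − r² sin²θ) = 0.14551 m.
|ω_rod| = r ω |cosθ| / √(L² − r² sin²θ) = 0.0507·414.4·0.79653/0.14551 = 115.01 rad/s.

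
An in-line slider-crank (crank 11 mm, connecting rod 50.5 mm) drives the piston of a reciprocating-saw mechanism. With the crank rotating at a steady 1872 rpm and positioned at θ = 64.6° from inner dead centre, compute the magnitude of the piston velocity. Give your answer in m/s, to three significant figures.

ω = 2π·1872/60 = 196 rad/s
For an in-line slider-crank, x = r cosθ + √(L² − r² sin²θ), so v = −rω sinθ·[1 + r cosθ/√(L² − r² sin²θ)].
With r = 0.011 m, L = 0.0505 m, θ = 64.6°: √(L² − r² sin²θ) = 0.049513 m.
v = −0.011·196·0.90334·[1 + 0.011·0.42894/0.049513] = -2.1336 m/s.
|v| = 2.1336 m/s.

2.13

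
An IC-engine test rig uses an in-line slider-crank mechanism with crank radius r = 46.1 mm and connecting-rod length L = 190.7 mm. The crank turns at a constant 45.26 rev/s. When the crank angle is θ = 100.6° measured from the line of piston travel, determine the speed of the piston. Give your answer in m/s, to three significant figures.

ω = 2π·45.3 = 284.4 rad/s
For an in-line slider-crank, x = r cosθ + √(L² − r² sin²θ), so v = −rω sinθ·[1 + r cosθ/√(L² − r² sin²θ)].
With r = 0.0461 m, L = 0.1907 m, θ = 100.6°: √(L² − r² sin²θ) = 0.18524 m.
v = −0.0461·284.4·0.98294·[1 + 0.0461·-0.18395/0.18524] = -12.296 m/s.
|v| = 12.296 m/s.

12.3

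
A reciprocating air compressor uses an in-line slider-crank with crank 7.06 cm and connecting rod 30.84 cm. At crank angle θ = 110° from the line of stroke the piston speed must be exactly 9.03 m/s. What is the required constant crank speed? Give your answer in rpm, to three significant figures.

1410

For an in-line slider-crank, |v_piston| = rω|sinθ|·[1 + r cosθ/√(L² − r² sin²θ)].
With r = 0.0706 m, L = 0.3084 m, θ = 110°: the bracketed kinematic factor |dx/dθ| = 0.061023 m.
ω = v/|dx/dθ| = 9.03/0.061023 = 147.98 rad/s.
N = 60ω/(2π) = 1413.1 rpm.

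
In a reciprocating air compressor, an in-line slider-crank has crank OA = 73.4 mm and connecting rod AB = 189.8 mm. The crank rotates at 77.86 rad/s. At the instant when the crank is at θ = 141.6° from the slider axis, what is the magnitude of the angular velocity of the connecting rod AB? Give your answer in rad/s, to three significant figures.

ω = 77.86 rad/s
The rod makes angle φ with the slider axis where L sinφ = r sinθ; differentiating, L cosφ·φ̇ = r ω cosθ.
L cosφ = √(L² − r² sin²θ) = 0.18424 m.
|ω_rod| = r ω |cosθ| / √(L² − r² sin²θ) = 0.0734·77.86·0.78369/0.18424 = 24.309 rad/s.

24.3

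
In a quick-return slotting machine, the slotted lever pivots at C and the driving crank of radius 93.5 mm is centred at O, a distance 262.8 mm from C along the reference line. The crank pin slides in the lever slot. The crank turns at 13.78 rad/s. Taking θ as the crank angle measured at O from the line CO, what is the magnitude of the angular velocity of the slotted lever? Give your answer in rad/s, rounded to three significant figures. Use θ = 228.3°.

2.32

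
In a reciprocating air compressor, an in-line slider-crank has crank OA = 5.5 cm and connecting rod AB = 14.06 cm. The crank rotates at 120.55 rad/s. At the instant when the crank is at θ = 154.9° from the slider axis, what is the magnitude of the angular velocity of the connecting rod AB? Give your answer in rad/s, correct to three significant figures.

43.3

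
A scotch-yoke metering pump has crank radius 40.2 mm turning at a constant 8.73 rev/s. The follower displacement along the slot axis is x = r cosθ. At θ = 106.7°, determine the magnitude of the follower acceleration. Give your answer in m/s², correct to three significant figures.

ω = 54.85 rad/s (from 8.73 rev/s).
x = r cosθ ⇒ ẍ = −rω² cosθ (ω constant).
|a| = rω²|cosθ| = 0.0402·(54.85)²·|cos 106.7°| = 34.757 m/s².

34.8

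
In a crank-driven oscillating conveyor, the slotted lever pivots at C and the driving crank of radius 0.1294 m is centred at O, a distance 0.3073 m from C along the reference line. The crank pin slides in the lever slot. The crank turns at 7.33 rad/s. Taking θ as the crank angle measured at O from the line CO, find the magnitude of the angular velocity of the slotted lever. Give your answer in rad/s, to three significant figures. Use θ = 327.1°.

ω = 7.33 rad/s
Crank pin A relative to C: A = (d + r cosθ, r sinθ); lever angle φ = atan2(r sinθ, d + r cosθ).
Differentiating tanφ: φ̇ = rω(d cosθ + r)/(d² + r² + 2dr cosθ).
d² + r² + 2dr cosθ = |CA|² = 0.177952 m²;  d cosθ + r = +0.38742 m.
|ω_lever| = |0.1294·7.33·+0.38742| / 0.177952 = 2.065 rad/s.

2.06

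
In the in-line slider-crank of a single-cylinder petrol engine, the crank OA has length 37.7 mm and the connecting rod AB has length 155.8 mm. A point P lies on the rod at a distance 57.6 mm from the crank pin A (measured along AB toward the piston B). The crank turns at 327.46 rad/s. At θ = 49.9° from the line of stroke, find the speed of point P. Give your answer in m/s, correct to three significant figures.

11.2

ω = 327.5 rad/s.  Crank-pin speed |V_A| = rω = 12.345 m/s, perpendicular to OA.
Rod angle: sinφ = −(r/L) sinθ ⇒ φ = -10.667°; ω_rod = −rω cosθ/√(L²−r²sin²θ) = -51.936 rad/s.
V_P = V_A + ω_rod × AP, with AP = 0.0576 m along the rod.
Components: V_Px = −rω sinθ − a·ω_rod·sinφ = -9.9969 m/s;  V_Py = rω cosθ + a·ω_rod·cosφ = +5.012 m/s.
|V_P| = √(V_Px² + V_Py²) = 11.183 m/s.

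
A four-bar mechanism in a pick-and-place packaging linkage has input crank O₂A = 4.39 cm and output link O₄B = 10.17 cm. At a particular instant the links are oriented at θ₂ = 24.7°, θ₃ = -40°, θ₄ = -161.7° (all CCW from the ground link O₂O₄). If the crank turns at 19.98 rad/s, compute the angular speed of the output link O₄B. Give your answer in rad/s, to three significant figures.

ω₂ = 19.98 rad/s
Differentiating the loop-closure r₂e^{iθ₂}+r₃e^{iθ₃}=r₁+r₄e^{iθ₄} gives r₂ω₂e^{iθ₂}+r₃ω₃e^{iθ₃}=r₄ω₄e^{iθ₄}.
Eliminating the other unknown: ω₄ = r₂ω₂ sin(θ₂−θ₃) / [r₄ sin(θ₄−θ₃)].
Numerator sine = +0.90408; denominator sine = -0.85081.
Result = 0.0439·19.98·(+0.90408) / (0.1017·(-0.85081)) = -9.1646 rad/s; magnitude 9.1646 rad/s.

9.16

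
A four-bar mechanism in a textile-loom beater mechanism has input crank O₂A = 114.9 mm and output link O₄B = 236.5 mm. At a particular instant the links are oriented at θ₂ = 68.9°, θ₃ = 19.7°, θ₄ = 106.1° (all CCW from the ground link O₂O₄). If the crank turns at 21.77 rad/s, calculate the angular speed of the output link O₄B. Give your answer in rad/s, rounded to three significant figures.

8.02

ω₂ = 21.77 rad/s
Differentiating the loop-closure r₂e^{iθ₂}+r₃e^{iθ₃}=r₁+r₄e^{iθ₄} gives r₂ω₂e^{iθ₂}+r₃ω₃e^{iθ₃}=r₄ω₄e^{iθ₄}.
Eliminating the other unknown: ω₄ = r₂ω₂ sin(θ₂−θ₃) / [r₄ sin(θ₄−θ₃)].
Numerator sine = +0.75700; denominator sine = +0.99803.
Result = 0.1149·21.77·(+0.75700) / (0.2365·(+0.99803)) = +8.0223 rad/s; magnitude 8.0223 rad/s.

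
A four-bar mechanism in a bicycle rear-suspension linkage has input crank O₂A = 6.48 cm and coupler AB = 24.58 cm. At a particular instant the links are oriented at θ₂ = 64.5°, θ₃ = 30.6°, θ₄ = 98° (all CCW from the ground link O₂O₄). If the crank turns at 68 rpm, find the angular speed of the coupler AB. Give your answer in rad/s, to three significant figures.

ω₂ = 7.121 rad/s (from 68 rpm).
Differentiating the loop-closure r₂e^{iθ₂}+r₃e^{iθ₃}=r₁+r₄e^{iθ₄} gives r₂ω₂e^{iθ₂}+r₃ω₃e^{iθ₃}=r₄ω₄e^{iθ₄}.
Eliminating the other unknown: ω₃ = r₂ω₂ sin(θ₄−θ₂) / [r₃ sin(θ₃−θ₄)].
Numerator sine = +0.55194; denominator sine = -0.92321.
Result = 0.0648·7.121·(+0.55194) / (0.2458·(-0.92321)) = -1.1223 rad/s; magnitude 1.1223 rad/s.

1.12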